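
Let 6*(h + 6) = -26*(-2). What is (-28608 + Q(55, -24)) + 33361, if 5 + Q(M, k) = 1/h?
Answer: 37987/8 ≈ 4748.4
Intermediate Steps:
h = 8/3 (h = -6 + (-26*(-2))/6 = -6 + (⅙)*52 = -6 + 26/3 = 8/3 ≈ 2.6667)
Q(M, k) = -37/8 (Q(M, k) = -5 + 1/(8/3) = -5 + 3/8 = -37/8)
(-28608 + Q(55, -24)) + 33361 = (-28608 - 37/8) + 33361 = -228901/8 + 33361 = 37987/8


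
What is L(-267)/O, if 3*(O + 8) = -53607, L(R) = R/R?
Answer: -1/17877 ≈ -5.5938e-5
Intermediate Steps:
L(R) = 1
O = -17877 (O = -8 + (⅓)*(-53607) = -8 - 17869 = -17877)
L(-267)/O = 1/(-17877) = 1*(-1/17877) = -1/17877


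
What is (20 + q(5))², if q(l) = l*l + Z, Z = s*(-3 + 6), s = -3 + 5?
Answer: 2601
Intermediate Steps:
s = 2
Z = 6 (Z = 2*(-3 + 6) = 2*3 = 6)
q(l) = 6 + l² (q(l) = l*l + 6 = l² + 6 = 6 + l²)
(20 + q(5))² = (20 + (6 + 5²))² = (20 + (6 + 25))² = (20 + 31)² = 51² = 2601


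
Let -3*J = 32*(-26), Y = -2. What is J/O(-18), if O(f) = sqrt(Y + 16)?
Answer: 416*sqrt(14)/21 ≈ 74.120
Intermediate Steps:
O(f) = sqrt(14) (O(f) = sqrt(-2 + 16) = sqrt(14))
J = 832/3 (J = -32*(-26)/3 = -1/3*(-832) = 832/3 ≈ 277.33)
J/O(-18) = 832/(3*(sqrt(14))) = 832*(sqrt(14)/14)/3 = 416*sqrt(14)/21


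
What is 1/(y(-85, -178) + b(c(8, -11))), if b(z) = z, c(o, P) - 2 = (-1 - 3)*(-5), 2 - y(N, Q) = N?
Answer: 1/109 ≈ 0.0091743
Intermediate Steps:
y(N, Q) = 2 - N
c(o, P) = 22 (c(o, P) = 2 + (-1 - 3)*(-5) = 2 - 4*(-5) = 2 + 20 = 22)
1/(y(-85, -178) + b(c(8, -11))) = 1/((2 - 1*(-85)) + 22) = 1/((2 + 85) + 22) = 1/(87 + 22) = 1/109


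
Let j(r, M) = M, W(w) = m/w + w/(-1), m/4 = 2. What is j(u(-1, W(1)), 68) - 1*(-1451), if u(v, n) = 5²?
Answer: 1519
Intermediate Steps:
m = 8 (m = 4*2 = 8)
W(w) = -w + 8/w (W(w) = 8/w + w/(-1) = 8/w + w*(-1) = 8/w - w = -w + 8/w)
u(v, n) = 25
j(u(-1, W(1)), 68) - 1*(-1451) = 68 - 1*(-1451) = 68 + 1451 = 1519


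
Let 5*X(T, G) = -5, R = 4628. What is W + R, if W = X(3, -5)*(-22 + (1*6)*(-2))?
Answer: 4662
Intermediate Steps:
X(T, G) = -1 (X(T, G) = (⅕)*(-5) = -1)
W = 34 (W = -(-22 + (1*6)*(-2)) = -(-22 + 6*(-2)) = -(-22 - 12) = -1*(-34) = 34)
W + R = 34 + 4628 = 4662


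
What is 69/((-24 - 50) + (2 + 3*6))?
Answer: -23/18 ≈ -1.2778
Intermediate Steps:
69/((-24 - 50) + (2 + 3*6)) = 69/(-74 + (2 + 18)) = 69/(-74 + 20) = 69/(-54) = 69*(-1/54) = -23/18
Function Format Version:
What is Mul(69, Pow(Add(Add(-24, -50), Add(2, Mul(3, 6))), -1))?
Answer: Rational(-23, 18) ≈ -1.2778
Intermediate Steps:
Mul(69, Pow(Add(Add(-24, -50), Add(2, Mul(3, 6))), -1)) = Mul(69, Pow(Add(-74, Add(2, 18)), -1)) = Mul(69, Pow(Add(-74, 20), -1)) = Mul(69, Pow(-54, -1)) = Mul(69, Rational(-1, 54)) = Rational(-23, 18)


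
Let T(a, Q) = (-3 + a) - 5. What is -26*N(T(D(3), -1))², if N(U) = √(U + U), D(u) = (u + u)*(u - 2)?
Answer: 104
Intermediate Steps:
D(u) = 2*u*(-2 + u) (D(u) = (2*u)*(-2 + u) = 2*u*(-2 + u))
T(a, Q) = -8 + a
N(U) = √2*√U (N(U) = √(2*U) = √2*√U)
-26*N(T(D(3), -1))² = -26*(√2*√(-8 + 2*3*(-2 + 3)))² = -26*(√2*√(-8 + 2*3*1))² = -26*(√2*√(-8 + 6))² = -26*(√2*√(-2))² = -26*(√2*(I*√2))² = -26*(2*I)² = -26*(-4) = 104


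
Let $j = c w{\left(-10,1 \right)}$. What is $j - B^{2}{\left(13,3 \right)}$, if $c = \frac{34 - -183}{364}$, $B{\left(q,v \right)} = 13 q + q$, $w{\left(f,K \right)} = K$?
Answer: $- \frac{1722417}{52} \approx -33123.0$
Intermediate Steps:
$B{\left(q,v \right)} = 14 q$
$c = \frac{31}{52}$ ($c = \left(34 + 183\right) \frac{1}{364} = 217 \cdot \frac{1}{364} = \frac{31}{52} \approx 0.59615$)
$j = \frac{31}{52}$ ($j = \frac{31}{52} \cdot 1 = \frac{31}{52} \approx 0.59615$)
$j - B^{2}{\left(13,3 \right)} = \frac{31}{52} - \left(14 \cdot 13\right)^{2} = \frac{31}{52} - 182^{2} = \frac{31}{52} - 33124 = - \frac{1722417}{52}$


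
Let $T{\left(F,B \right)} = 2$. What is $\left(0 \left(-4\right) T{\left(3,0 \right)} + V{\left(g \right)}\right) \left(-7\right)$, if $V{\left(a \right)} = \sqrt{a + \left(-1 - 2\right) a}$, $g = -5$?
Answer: $- 7 \sqrt{10} \approx -22.136$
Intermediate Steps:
$V{\left(a \right)} = \sqrt{2} \sqrt{- a}$ ($V{\left(a \right)} = \sqrt{a - 3 a} = \sqrt{- 2 a} = \sqrt{2} \sqrt{- a}$)
$\left(0 \left(-4\right) T{\left(3,0 \right)} + V{\left(g \right)}\right) \left(-7\right) = \left(0 \left(-4\right) 2 + \sqrt{2} \sqrt{\left(-1\right) \left(-5\right)}\right) \left(-7\right) = \left(0 \cdot 2 + \sqrt{2} \sqrt{5}\right) \left(-7\right) = \left(0 + \sqrt{10}\right) \left(-7\right) = \sqrt{10} \left(-7\right) = - 7 \sqrt{10}$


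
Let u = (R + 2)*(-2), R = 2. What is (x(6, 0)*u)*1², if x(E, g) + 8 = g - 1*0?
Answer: 64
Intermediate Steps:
x(E, g) = -8 + g (x(E, g) = -8 + (g - 1*0) = -8 + (g + 0) = -8 + g)
u = -8 (u = (2 + 2)*(-2) = 4*(-2) = -8)
(x(6, 0)*u)*1² = ((-8 + 0)*(-8))*1² = -8*(-8)*1 = 64*1 = 64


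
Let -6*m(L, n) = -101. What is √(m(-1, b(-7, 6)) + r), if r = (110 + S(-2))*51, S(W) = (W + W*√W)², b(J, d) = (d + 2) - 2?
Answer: √(195222 + 14688*I*√2)/6 ≈ 73.744 + 3.9122*I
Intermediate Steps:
b(J, d) = d (b(J, d) = (2 + d) - 2 = d)
S(W) = (W + W^(3/2))²
m(L, n) = 101/6 (m(L, n) = -⅙*(-101) = 101/6)
r = 5610 + 51*(-2 - 2*I*√2)² (r = (110 + (-2 + (-2)^(3/2))²)*51 = (110 + (-2 - 2*I*√2)²)*51 = 5610 + 51*(-2 - 2*I*√2)² ≈ 5406.0 + 577.0*I)
√(m(-1, b(-7, 6)) + r) = √(101/6 + (5406 + 408*I*√2)) = √(32537/6 + 408*I*√2)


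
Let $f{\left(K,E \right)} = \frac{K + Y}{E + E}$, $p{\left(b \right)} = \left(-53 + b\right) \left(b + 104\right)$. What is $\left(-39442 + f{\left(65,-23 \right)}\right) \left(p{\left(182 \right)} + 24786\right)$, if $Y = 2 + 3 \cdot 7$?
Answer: $- \frac{55956712800}{23} \approx -2.4329 \cdot 10^{9}$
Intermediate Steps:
$p{\left(b \right)} = \left(-53 + b\right) \left(104 + b\right)$
$Y = 23$ ($Y = 2 + 21 = 23$)
$f{\left(K,E \right)} = \frac{23 + K}{2 E}$ ($f{\left(K,E \right)} = \frac{K + 23}{E + E} = \frac{23 + K}{2 E}$)
$\left(-39442 + f{\left(65,-23 \right)}\right) \left(p{\left(182 \right)} + 24786\right) = \left(-39442 + \frac{23 + 65}{2 \left(-23\right)}\right) \left(\left(-5512 + 182^{2} + 51 \cdot 182\right) + 24786\right) = \left(-39442 + \frac{1}{2} \left(- \frac{1}{23}\right) 88\right) \left(\left(-5512 + 33124 + 9282\right) + 24786\right) = \left(-39442 - \frac{44}{23}\right) \left(36894 + 24786\right) = \left(- \frac{907210}{23}\right) 61680 = - \frac{55956712800}{23}$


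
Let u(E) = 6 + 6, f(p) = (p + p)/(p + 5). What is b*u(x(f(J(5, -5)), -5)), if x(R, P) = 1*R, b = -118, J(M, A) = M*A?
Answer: -1416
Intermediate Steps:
J(M, A) = A*M
f(p) = 2*p/(5 + p) (f(p) = (2*p)/(5 + p) = 2*p/(5 + p))
x(R, P) = R
u(E) = 12
b*u(x(f(J(5, -5)), -5)) = -118*12 = -1416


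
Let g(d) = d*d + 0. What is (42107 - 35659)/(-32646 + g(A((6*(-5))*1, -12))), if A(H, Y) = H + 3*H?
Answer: -3224/9123 ≈ -0.35339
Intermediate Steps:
A(H, Y) = 4*H
g(d) = d**2 (g(d) = d**2 + 0 = d**2)
(42107 - 35659)/(-32646 + g(A((6*(-5))*1, -12))) = (42107 - 35659)/(-32646 + (4*((6*(-5))*1))**2) = 6448/(-32646 + (4*(-30*1))**2) = 6448/(-32646 + (4*(-30))**2) = 6448/(-32646 + (-120)**2) = 6448/(-32646 + 14400) = 6448/(-18246) = 6448*(-1/18246) = -3224/9123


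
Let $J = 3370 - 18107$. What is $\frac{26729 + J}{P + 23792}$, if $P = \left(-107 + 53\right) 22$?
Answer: $\frac{2998}{5651} \approx 0.53053$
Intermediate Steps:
$J = -14737$
$P = -1188$ ($P = \left(-54\right) 22 = -1188$)
$\frac{26729 + J}{P + 23792} = \frac{26729 - 14737}{-1188 + 23792} = \frac{11992}{22604} = 11992 \cdot \frac{1}{22604} = \frac{2998}{5651}$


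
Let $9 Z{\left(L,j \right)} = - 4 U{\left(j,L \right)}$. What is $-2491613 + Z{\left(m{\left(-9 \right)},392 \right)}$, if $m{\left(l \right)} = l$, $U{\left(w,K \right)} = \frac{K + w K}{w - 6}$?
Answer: $- \frac{480880523}{193} \approx -2.4916 \cdot 10^{6}$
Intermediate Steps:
$U{\left(w,K \right)} = \frac{K + K w}{-6 + w}$
$Z{\left(L,j \right)} = - \frac{4 L \left(1 + j\right)}{9 \left(-6 + j\right)}$ ($Z{\left(L,j \right)} = \frac{\left(-4\right) \frac{L \left(1 + j\right)}{-6 + j}}{9} = \frac{\left(-4\right) L \frac{1}{-6 + j} \left(1 + j\right)}{9} = - \frac{4 L \left(1 + j\right)}{9 \left(-6 + j\right)}$)
$-2491613 + Z{\left(m{\left(-9 \right)},392 \right)} = -2491613 - - \frac{36 \left(1 + 392\right)}{-54 + 9 \cdot 392} = -2491613 - \left(-36\right) \frac{1}{-54 + 3528} \cdot 393 = -2491613 - \left(-36\right) \frac{1}{3474} \cdot 393 = -2491613 + \frac{786}{193} = - \frac{480880523}{193}$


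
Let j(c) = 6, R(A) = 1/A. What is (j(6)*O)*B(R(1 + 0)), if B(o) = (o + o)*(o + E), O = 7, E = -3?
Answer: -168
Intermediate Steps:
B(o) = 2*o*(-3 + o) (B(o) = (o + o)*(o - 3) = (2*o)*(-3 + o) = 2*o*(-3 + o))
(j(6)*O)*B(R(1 + 0)) = (6*7)*(2*(-3 + 1/(1 + 0))/(1 + 0)) = 42*(2*(-3 + 1/1)/1) = 42*(2*1*(-3 + 1)) = 42*(2*1*(-2)) = 42*(-4) = -168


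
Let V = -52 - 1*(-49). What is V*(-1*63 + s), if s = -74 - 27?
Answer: 492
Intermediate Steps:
s = -101
V = -3 (V = -52 + 49 = -3)
V*(-1*63 + s) = -3*(-1*63 - 101) = -3*(-63 - 101) = -3*(-164) = 492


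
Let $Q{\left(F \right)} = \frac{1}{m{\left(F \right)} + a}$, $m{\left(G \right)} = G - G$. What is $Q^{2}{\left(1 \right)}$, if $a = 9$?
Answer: $\frac{1}{81} \approx 0.012346$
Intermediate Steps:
$m{\left(G \right)} = 0$
$Q{\left(F \right)} = \frac{1}{9}$ ($Q{\left(F \right)} = \frac{1}{0 + 9} = \frac{1}{9}$)
$Q^{2}{\left(1 \right)} = \left(\frac{1}{9}\right)^{2} = \frac{1}{81}$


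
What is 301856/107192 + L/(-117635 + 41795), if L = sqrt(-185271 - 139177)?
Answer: 37732/13399 - I*sqrt(20278)/18960 ≈ 2.816 - 0.0075106*I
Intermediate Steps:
L = 4*I*sqrt(20278) (L = sqrt(-324448) = 4*I*sqrt(20278) ≈ 569.6*I)
301856/107192 + L/(-117635 + 41795) = 301856/107192 + (4*I*sqrt(20278))/(-117635 + 41795) = 301856*(1/107192) + (4*I*sqrt(20278))/(-75840) = 37732/13399 + (4*I*sqrt(20278))*(-1/75840) = 37732/13399 - I*sqrt(20278)/18960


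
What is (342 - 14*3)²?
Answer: 90000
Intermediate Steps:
(342 - 14*3)² = (342 - 42)² = 300² = 90000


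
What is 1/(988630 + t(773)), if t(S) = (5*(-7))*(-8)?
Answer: 1/988910 ≈ 1.0112e-6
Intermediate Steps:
t(S) = 280 (t(S) = -35*(-8) = 280)
1/(988630 + t(773)) = 1/(988630 + 280) = 1/988910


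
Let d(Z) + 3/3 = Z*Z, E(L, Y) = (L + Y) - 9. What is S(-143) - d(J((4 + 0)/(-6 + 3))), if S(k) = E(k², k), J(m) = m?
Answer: 182666/9 ≈ 20296.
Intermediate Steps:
E(L, Y) = -9 + L + Y
d(Z) = -1 + Z² (d(Z) = -1 + Z*Z = -1 + Z²)
S(k) = -9 + k + k² (S(k) = -9 + k² + k = -9 + k + k²)
S(-143) - d(J((4 + 0)/(-6 + 3))) = (-9 - 143 + (-143)²) - (-1 + ((4 + 0)/(-6 + 3))²) = (-9 - 143 + 20449) - (-1 + (4/(-3))²) = 20297 - (-1 + (4*(-⅓))²) = 20297 - (-1 + (-4/3)²) = 20297 - (-1 + 16/9) = 20297 - 1*7/9 = 20297 - 7/9 = 182666/9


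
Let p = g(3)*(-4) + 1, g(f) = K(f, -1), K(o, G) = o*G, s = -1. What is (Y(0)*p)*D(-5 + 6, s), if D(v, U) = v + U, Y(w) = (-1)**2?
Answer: 0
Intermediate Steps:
Y(w) = 1
K(o, G) = G*o
g(f) = -f
D(v, U) = U + v
p = 13 (p = -1*3*(-4) + 1 = -3*(-4) + 1 = 12 + 1 = 13)
(Y(0)*p)*D(-5 + 6, s) = (1*13)*(-1 + (-5 + 6)) = 13*(-1 + 1) = 13*0 = 0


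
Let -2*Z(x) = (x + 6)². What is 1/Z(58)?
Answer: -1/2048 ≈ -0.00048828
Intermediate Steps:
Z(x) = -(6 + x)²/2 (Z(x) = -(x + 6)²/2 = -(6 + x)²/2)
1/Z(58) = 1/(-(6 + 58)²/2) = 1/(-½*64²) = 1/(-½*4096) = 1/(-2048) = -1/2048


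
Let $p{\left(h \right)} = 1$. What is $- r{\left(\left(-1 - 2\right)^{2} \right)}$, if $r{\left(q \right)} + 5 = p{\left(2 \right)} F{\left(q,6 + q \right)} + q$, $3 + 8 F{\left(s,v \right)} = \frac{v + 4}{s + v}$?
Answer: $- \frac{715}{192} \approx -3.724$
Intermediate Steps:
$F{\left(s,v \right)} = - \frac{3}{8} + \frac{4 + v}{8 \left(s + v\right)}$ ($F{\left(s,v \right)} = - \frac{3}{8} + \frac{\left(v + 4\right) \frac{1}{s + v}}{8} = - \frac{3}{8} + \frac{\left(4 + v\right) \frac{1}{s + v}}{8} = - \frac{3}{8} + \frac{\frac{1}{s + v} \left(4 + v\right)}{8} = - \frac{3}{8} + \frac{4 + v}{8 \left(s + v\right)}$)
$r{\left(q \right)} = -5 + q + \frac{-8 - 5 q}{8 \left(6 + 2 q\right)}$ ($r{\left(q \right)} = -5 + \left(1 \frac{4 - 3 q - 2 \left(6 + q\right)}{8 \left(q + \left(6 + q\right)\right)} + q\right) = -5 + \left(1 \frac{4 - 3 q - \left(12 + 2 q\right)}{8 \left(6 + 2 q\right)} + q\right) = -5 + \left(1 \frac{-8 - 5 q}{8 \left(6 + 2 q\right)} + q\right) = -5 + \left(\frac{-8 - 5 q}{8 \left(6 + 2 q\right)} + q\right) = -5 + \left(q + \frac{-8 - 5 q}{8 \left(6 + 2 q\right)}\right) = -5 + q + \frac{-8 - 5 q}{8 \left(6 + 2 q\right)}$)
$- r{\left(\left(-1 - 2\right)^{2} \right)} = - \frac{-248 - 37 \left(-1 - 2\right)^{2} + 16 \left(\left(-1 - 2\right)^{2}\right)^{2}}{16 \left(3 + \left(-1 - 2\right)^{2}\right)} = - \frac{-248 - 37 \left(-3\right)^{2} + 16 \left(\left(-3\right)^{2}\right)^{2}}{16 \left(3 + \left(-3\right)^{2}\right)} = - \frac{-248 - 333 + 16 \cdot 9^{2}}{16 \left(3 + 9\right)} = - \frac{-248 - 333 + 16 \cdot 81}{16 \cdot 12} = - \frac{-248 - 333 + 1296}{16 \cdot 12} = - \frac{715}{16 \cdot 12} = \left(-1\right) \frac{715}{192} = - \frac{715}{192}$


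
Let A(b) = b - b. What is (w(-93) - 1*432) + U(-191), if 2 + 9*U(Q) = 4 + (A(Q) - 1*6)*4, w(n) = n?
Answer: -4747/9 ≈ -527.44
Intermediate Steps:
A(b) = 0
U(Q) = -22/9 (U(Q) = -2/9 + (4 + (0 - 1*6)*4)/9 = -2/9 + (4 + (0 - 6)*4)/9 = -2/9 + (4 - 6*4)/9 = -2/9 + (4 - 24)/9 = -2/9 + (1/9)*(-20) = -2/9 - 20/9 = -22/9)
(w(-93) - 1*432) + U(-191) = (-93 - 1*432) - 22/9 = (-93 - 432) - 22/9 = -525 - 22/9 = -4747/9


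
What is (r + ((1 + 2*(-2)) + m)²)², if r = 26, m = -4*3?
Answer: 63001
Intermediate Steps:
m = -12
(r + ((1 + 2*(-2)) + m)²)² = (26 + ((1 + 2*(-2)) - 12)²)² = (26 + ((1 - 4) - 12)²)² = (26 + (-3 - 12)²)² = (26 + (-15)²)² = (26 + 225)² = 251² = 63001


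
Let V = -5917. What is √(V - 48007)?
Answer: 2*I*√13481 ≈ 232.22*I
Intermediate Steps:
√(V - 48007) = √(-5917 - 48007) = √(-53924) = 2*I*√13481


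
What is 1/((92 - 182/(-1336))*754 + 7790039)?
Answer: 334/2625076245 ≈ 1.2723e-7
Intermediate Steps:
1/((92 - 182/(-1336))*754 + 7790039) = 1/((92 - 182*(-1/1336))*754 + 7790039) = 1/((92 + 91/668)*754 + 7790039) = 1/((61547/668)*754 + 7790039) = 1/(23203219/334 + 7790039) = 1/(2625076245/334) = 334/2625076245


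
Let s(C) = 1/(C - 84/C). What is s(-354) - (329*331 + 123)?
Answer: -2275507243/20872 ≈ -1.0902e+5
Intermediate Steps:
s(-354) - (329*331 + 123) = -354/(-84 + (-354)²) - (329*331 + 123) = -354/(-84 + 125316) - (108899 + 123) = -354/125232 - 1*109022 = -354*1/125232 - 109022 = -59/20872 - 109022 = -2275507243/20872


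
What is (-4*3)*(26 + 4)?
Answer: -360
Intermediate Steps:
(-4*3)*(26 + 4) = -12*30 = -360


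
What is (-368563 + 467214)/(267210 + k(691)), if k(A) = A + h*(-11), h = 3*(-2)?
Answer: 14093/38281 ≈ 0.36815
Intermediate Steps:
h = -6
k(A) = 66 + A (k(A) = A - 6*(-11) = A + 66 = 66 + A)
(-368563 + 467214)/(267210 + k(691)) = (-368563 + 467214)/(267210 + (66 + 691)) = 98651/(267210 + 757) = 98651/267967 = 98651*(1/267967) = 14093/38281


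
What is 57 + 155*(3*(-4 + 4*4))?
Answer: 5637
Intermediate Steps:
57 + 155*(3*(-4 + 4*4)) = 57 + 155*(3*(-4 + 16)) = 57 + 155*(3*12) = 57 + 155*36 = 57 + 5580 = 5637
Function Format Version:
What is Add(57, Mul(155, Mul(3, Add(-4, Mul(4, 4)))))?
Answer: 5637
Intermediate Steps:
Add(57, Mul(155, Mul(3, Add(-4, Mul(4, 4))))) = Add(57, Mul(155, Mul(3, Add(-4, 16)))) = Add(57, Mul(155, Mul(3, 12))) = Add(57, Mul(155, 36)) = Add(57, 5580) = 5637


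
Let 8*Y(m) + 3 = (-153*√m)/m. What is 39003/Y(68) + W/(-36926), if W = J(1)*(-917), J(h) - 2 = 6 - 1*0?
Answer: 7681745348/2750987 - 624048*√17/149 ≈ -14476.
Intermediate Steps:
J(h) = 8 (J(h) = 2 + (6 - 1*0) = 2 + (6 + 0) = 2 + 6 = 8)
Y(m) = -3/8 - 153/(8*√m) (Y(m) = -3/8 + ((-153*√m)/m)/8 = -3/8 + (-153/√m)/8 = -3/8 - 153/(8*√m))
W = -7336 (W = 8*(-917) = -7336)
39003/Y(68) + W/(-36926) = 39003/(-3/8 - 9*√17/16) - 7336/(-36926) = 39003/(-3/8 - 9*√17/16) - 7336*(-1/36926) = 39003/(-3/8 - 9*√17/16) + 3668/18463 = 3668/18463 + 39003/(-3/8 - 9*√17/16)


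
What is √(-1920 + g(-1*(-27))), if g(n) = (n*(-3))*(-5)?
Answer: I*√1515 ≈ 38.923*I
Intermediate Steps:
g(n) = 15*n (g(n) = -3*n*(-5) = 15*n)
√(-1920 + g(-1*(-27))) = √(-1920 + 15*(-1*(-27))) = √(-1920 + 15*27) = √(-1920 + 405) = √(-1515) = I*√1515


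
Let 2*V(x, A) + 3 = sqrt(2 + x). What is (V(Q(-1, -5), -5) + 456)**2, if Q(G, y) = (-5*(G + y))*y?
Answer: 826133/4 + 909*I*sqrt(37) ≈ 2.0653e+5 + 5529.2*I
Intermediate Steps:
Q(G, y) = y*(-5*G - 5*y) (Q(G, y) = (-5*G - 5*y)*y = y*(-5*G - 5*y))
V(x, A) = -3/2 + sqrt(2 + x)/2
(V(Q(-1, -5), -5) + 456)**2 = ((-3/2 + sqrt(2 - 5*(-5)*(-1 - 5))/2) + 456)**2 = ((-3/2 + sqrt(2 - 5*(-5)*(-6))/2) + 456)**2 = ((-3/2 + sqrt(2 - 150)/2) + 456)**2 = ((-3/2 + sqrt(-148)/2) + 456)**2 = ((-3/2 + (2*I*sqrt(37))/2) + 456)**2 = ((-3/2 + I*sqrt(37)) + 456)**2 = (909/2 + I*sqrt(37))**2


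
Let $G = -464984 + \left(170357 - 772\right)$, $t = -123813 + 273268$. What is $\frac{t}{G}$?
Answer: $- \frac{149455}{295399} \approx -0.50594$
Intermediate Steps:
$t = 149455$
$G = -295399$ ($G = -464984 + \left(170357 - 772\right) = -464984 + 169585 = -295399$)
$\frac{t}{G} = \frac{149455}{-295399} = 149455 \left(- \frac{1}{295399}\right) = - \frac{149455}{295399}$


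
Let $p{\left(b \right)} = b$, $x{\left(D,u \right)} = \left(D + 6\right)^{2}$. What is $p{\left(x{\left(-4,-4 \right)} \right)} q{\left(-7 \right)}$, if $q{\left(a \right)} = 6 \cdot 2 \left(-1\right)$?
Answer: $-48$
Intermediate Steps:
$x{\left(D,u \right)} = \left(6 + D\right)^{2}$
$q{\left(a \right)} = -12$ ($q{\left(a \right)} = 12 \left(-1\right) = -12$)
$p{\left(x{\left(-4,-4 \right)} \right)} q{\left(-7 \right)} = \left(6 - 4\right)^{2} \left(-12\right) = 2^{2} \left(-12\right) = 4 \left(-12\right) = -48$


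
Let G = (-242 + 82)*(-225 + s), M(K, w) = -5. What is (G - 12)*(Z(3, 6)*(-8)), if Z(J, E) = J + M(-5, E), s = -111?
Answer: 859968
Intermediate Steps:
Z(J, E) = -5 + J (Z(J, E) = J - 5 = -5 + J)
G = 53760 (G = (-242 + 82)*(-225 - 111) = -160*(-336) = 53760)
(G - 12)*(Z(3, 6)*(-8)) = (53760 - 12)*((-5 + 3)*(-8)) = 53748*(-2*(-8)) = 53748*16 = 859968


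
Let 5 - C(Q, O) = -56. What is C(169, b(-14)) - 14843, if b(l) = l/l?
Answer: -14782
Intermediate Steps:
b(l) = 1
C(Q, O) = 61 (C(Q, O) = 5 - 1*(-56) = 5 + 56 = 61)
C(169, b(-14)) - 14843 = 61 - 14843 = -14782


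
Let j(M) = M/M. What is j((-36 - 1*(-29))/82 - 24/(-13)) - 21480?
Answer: -21479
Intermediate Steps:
j(M) = 1
j((-36 - 1*(-29))/82 - 24/(-13)) - 21480 = 1 - 21480 = -21479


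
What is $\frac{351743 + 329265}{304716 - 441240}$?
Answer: $- \frac{5492}{1101} \approx -4.9882$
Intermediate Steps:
$\frac{351743 + 329265}{304716 - 441240} = \frac{681008}{-136524} = 681008 \left(- \frac{1}{136524}\right) = - \frac{5492}{1101}$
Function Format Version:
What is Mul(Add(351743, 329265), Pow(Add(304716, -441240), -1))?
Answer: Rational(-5492, 1101) ≈ -4.9882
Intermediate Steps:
Mul(Add(351743, 329265), Pow(Add(304716, -441240), -1)) = Mul(681008, Pow(-136524, -1)) = Mul(681008, Rational(-1, 136524)) = Rational(-5492, 1101)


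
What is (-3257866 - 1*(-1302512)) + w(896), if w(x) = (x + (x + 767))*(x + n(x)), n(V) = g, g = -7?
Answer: 319597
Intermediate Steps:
n(V) = -7
w(x) = (-7 + x)*(767 + 2*x) (w(x) = (x + (x + 767))*(x - 7) = (x + (767 + x))*(-7 + x) = (767 + 2*x)*(-7 + x) = (-7 + x)*(767 + 2*x))
(-3257866 - 1*(-1302512)) + w(896) = (-3257866 - 1*(-1302512)) + (-5369 + 2*896² + 753*896) = (-3257866 + 1302512) + (-5369 + 2*802816 + 674688) = -1955354 + (-5369 + 1605632 + 674688) = -1955354 + 2274951 = 319597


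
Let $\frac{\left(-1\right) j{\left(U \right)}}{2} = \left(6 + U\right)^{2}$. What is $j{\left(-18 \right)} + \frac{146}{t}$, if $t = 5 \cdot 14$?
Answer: $- \frac{10007}{35} \approx -285.91$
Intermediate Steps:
$j{\left(U \right)} = - 2 \left(6 + U\right)^{2}$
$t = 70$
$j{\left(-18 \right)} + \frac{146}{t} = - 2 \left(6 - 18\right)^{2} + \frac{146}{70} = - 2 \left(-12\right)^{2} + 146 \cdot \frac{1}{70} = \left(-2\right) 144 + \frac{73}{35} = -288 + \frac{73}{35} = - \frac{10007}{35}$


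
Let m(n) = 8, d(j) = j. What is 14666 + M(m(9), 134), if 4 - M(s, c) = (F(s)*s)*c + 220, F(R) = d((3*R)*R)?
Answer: -191374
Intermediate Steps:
F(R) = 3*R² (F(R) = (3*R)*R = 3*R²)
M(s, c) = -216 - 3*c*s³ (M(s, c) = 4 - (((3*s²)*s)*c + 220) = 4 - ((3*s³)*c + 220) = 4 - (3*c*s³ + 220) = 4 - (220 + 3*c*s³) = 4 + (-220 - 3*c*s³) = -216 - 3*c*s³)
14666 + M(m(9), 134) = 14666 + (-216 - 3*134*8³) = 14666 + (-216 - 3*134*512) = 14666 + (-216 - 205824) = 14666 - 206040 = -191374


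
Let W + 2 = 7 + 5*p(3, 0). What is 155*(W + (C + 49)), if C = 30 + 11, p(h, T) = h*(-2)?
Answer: 10075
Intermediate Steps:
p(h, T) = -2*h
C = 41
W = -25 (W = -2 + (7 + 5*(-2*3)) = -2 + (7 + 5*(-6)) = -2 + (7 - 30) = -2 - 23 = -25)
155*(W + (C + 49)) = 155*(-25 + (41 + 49)) = 155*(-25 + 90) = 155*65 = 10075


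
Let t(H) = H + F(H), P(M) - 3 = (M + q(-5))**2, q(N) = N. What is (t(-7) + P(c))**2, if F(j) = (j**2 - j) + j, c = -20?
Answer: 448900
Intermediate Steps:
F(j) = j**2
P(M) = 3 + (-5 + M)**2 (P(M) = 3 + (M - 5)**2 = 3 + (-5 + M)**2)
t(H) = H + H**2
(t(-7) + P(c))**2 = (-7*(1 - 7) + (3 + (-5 - 20)**2))**2 = (-7*(-6) + (3 + (-25)**2))**2 = (42 + (3 + 625))**2 = (42 + 628)**2 = 670**2 = 448900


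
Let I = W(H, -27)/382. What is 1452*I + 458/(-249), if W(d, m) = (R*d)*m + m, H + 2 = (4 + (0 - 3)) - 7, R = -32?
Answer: -1254478264/47559 ≈ -26377.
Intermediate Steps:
H = -8 (H = -2 + ((4 + (0 - 3)) - 7) = -2 + ((4 - 3) - 7) = -2 + (1 - 7) = -2 - 6 = -8)
W(d, m) = m - 32*d*m (W(d, m) = (-32*d)*m + m = -32*d*m + m = m - 32*d*m)
I = -6939/382 (I = -27*(1 - 32*(-8))/382 = -27*(1 + 256)*(1/382) = -27*257*(1/382) = -6939*1/382 = -6939/382 ≈ -18.165)
1452*I + 458/(-249) = 1452*(-6939/382) + 458/(-249) = -5037714/191 + 458*(-1/249) = -5037714/191 - 458/249 = -1254478264/47559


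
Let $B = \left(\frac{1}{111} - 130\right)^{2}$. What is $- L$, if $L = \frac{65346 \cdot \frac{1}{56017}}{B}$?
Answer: $- \frac{805128066}{11662517628697} \approx -6.9036 \cdot 10^{-5}$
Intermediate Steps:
$B = \frac{208196041}{12321}$ ($B = \left(\frac{1}{111} - 130\right)^{2} = \left(- \frac{14429}{111}\right)^{2} = \frac{208196041}{12321} \approx 16898.0$)
$L = \frac{805128066}{11662517628697}$ ($L = \frac{65346 \cdot \frac{1}{56017}}{\frac{208196041}{12321}} = 65346 \cdot \frac{1}{56017} \cdot \frac{12321}{208196041} = \frac{65346}{56017} \cdot \frac{12321}{208196041} = \frac{805128066}{11662517628697} \approx 6.9036 \cdot 10^{-5}$)
$- L = \left(-1\right) \frac{805128066}{11662517628697} = - \frac{805128066}{11662517628697}$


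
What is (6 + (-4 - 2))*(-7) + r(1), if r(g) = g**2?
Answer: 1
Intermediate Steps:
(6 + (-4 - 2))*(-7) + r(1) = (6 + (-4 - 2))*(-7) + 1**2 = (6 - 6)*(-7) + 1 = 0*(-7) + 1 = 0 + 1 = 1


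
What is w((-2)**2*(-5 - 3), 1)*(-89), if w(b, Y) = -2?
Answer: 178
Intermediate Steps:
w((-2)**2*(-5 - 3), 1)*(-89) = -2*(-89) = 178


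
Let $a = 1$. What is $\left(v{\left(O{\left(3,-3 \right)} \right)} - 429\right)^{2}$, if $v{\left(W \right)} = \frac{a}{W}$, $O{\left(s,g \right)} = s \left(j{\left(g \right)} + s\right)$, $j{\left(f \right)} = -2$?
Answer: $\frac{1653796}{9} \approx 1.8376 \cdot 10^{5}$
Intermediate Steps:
$O{\left(s,g \right)} = s \left(-2 + s\right)$
$v{\left(W \right)} = \frac{1}{W}$ ($v{\left(W \right)} = 1 \frac{1}{W} = \frac{1}{W}$)
$\left(v{\left(O{\left(3,-3 \right)} \right)} - 429\right)^{2} = \left(\frac{1}{3 \left(-2 + 3\right)} - 429\right)^{2} = \left(\frac{1}{3 \cdot 1} - 429\right)^{2} = \left(\frac{1}{3} - 429\right)^{2} = \left(- \frac{1286}{3}\right)^{2} = \frac{1653796}{9}$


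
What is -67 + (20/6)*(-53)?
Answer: -731/3 ≈ -243.67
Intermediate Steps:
-67 + (20/6)*(-53) = -67 + (20*(⅙))*(-53) = -67 + (10/3)*(-53) = -67 - 530/3 = -731/3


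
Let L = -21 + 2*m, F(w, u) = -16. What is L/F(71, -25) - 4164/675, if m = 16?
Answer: -24683/3600 ≈ -6.8564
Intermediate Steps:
L = 11 (L = -21 + 2*16 = -21 + 32 = 11)
L/F(71, -25) - 4164/675 = 11/(-16) - 4164/675 = 11*(-1/16) - 4164*1/675 = -11/16 - 1388/225 = -24683/3600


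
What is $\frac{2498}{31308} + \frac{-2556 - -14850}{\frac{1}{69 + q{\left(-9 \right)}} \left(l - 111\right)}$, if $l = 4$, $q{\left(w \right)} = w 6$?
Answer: $- \frac{2886620497}{1674978} \approx -1723.4$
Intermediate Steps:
$q{\left(w \right)} = 6 w$
$\frac{2498}{31308} + \frac{-2556 - -14850}{\frac{1}{69 + q{\left(-9 \right)}} \left(l - 111\right)} = \frac{2498}{31308} + \frac{-2556 - -14850}{\frac{1}{69 + 6 \left(-9\right)} \left(4 - 111\right)} = 2498 \cdot \frac{1}{31308} + \frac{-2556 + 14850}{\frac{1}{69 - 54} \left(-107\right)} = \frac{1249}{15654} + \frac{12294}{\frac{1}{15} \left(-107\right)} = \frac{1249}{15654} + \frac{12294}{- \frac{107}{15}} = \frac{1249}{15654} + 12294 \left(- \frac{15}{107}\right) = \frac{1249}{15654} - \frac{184410}{107} = - \frac{2886620497}{1674978}$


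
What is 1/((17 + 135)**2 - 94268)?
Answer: -1/71164 ≈ -1.4052e-5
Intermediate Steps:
1/((17 + 135)**2 - 94268) = 1/(152**2 - 94268) = 1/(23104 - 94268) = 1/(-71164) = -1/71164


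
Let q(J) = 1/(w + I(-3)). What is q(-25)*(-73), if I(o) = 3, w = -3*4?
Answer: 73/9 ≈ 8.1111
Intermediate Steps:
w = -12
q(J) = -⅑ (q(J) = 1/(-12 + 3) = 1/(-9) = -⅑)
q(-25)*(-73) = -⅑*(-73) = 73/9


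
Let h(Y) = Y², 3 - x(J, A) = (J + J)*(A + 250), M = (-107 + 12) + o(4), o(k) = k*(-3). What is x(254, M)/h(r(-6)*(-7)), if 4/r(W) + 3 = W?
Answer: -5883921/784 ≈ -7505.0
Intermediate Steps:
o(k) = -3*k
M = -107 (M = (-107 + 12) - 3*4 = -95 - 12 = -107)
x(J, A) = 3 - 2*J*(250 + A) (x(J, A) = 3 - (J + J)*(A + 250) = 3 - 2*J*(250 + A))
r(W) = 4/(-3 + W)
x(254, M)/h(r(-6)*(-7)) = (3 - 500*254 - 2*(-107)*254)/(((4/(-3 - 6))*(-7))²) = (3 - 127000 + 54356)/(((4/(-9))*(-7))²) = -72641/(((4*(-⅑))*(-7))²) = -72641/((-4/9*(-7))²) = -72641/((28/9)²) = -72641/784/81 = -72641*81/784 = -5883921/784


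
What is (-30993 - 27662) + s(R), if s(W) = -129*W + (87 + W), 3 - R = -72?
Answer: -68168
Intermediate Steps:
R = 75 (R = 3 - 1*(-72) = 3 + 72 = 75)
s(W) = 87 - 128*W
(-30993 - 27662) + s(R) = (-30993 - 27662) + (87 - 128*75) = -58655 + (87 - 9600) = -58655 - 9513 = -68168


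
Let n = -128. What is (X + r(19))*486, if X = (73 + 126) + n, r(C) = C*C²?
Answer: 3367980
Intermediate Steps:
r(C) = C³
X = 71 (X = (73 + 126) - 128 = 199 - 128 = 71)
(X + r(19))*486 = (71 + 19³)*486 = (71 + 6859)*486 = 6930*486 = 3367980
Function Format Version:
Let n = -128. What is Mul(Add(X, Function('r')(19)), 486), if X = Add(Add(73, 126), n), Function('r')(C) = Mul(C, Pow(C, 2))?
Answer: 3367980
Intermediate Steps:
Function('r')(C) = Pow(C, 3)
X = 71 (X = Add(Add(73, 126), -128) = Add(199, -128) = 71)
Mul(Add(X, Function('r')(19)), 486) = Mul(Add(71, Pow(19, 3)), 486) = Mul(Add(71, 6859), 486) = Mul(6930, 486) = 3367980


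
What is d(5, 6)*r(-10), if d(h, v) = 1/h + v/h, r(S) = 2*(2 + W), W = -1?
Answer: 14/5 ≈ 2.8000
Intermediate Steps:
r(S) = 2 (r(S) = 2*(2 - 1) = 2*1 = 2)
d(h, v) = 1/h + v/h
d(5, 6)*r(-10) = ((1 + 6)/5)*2 = ((⅕)*7)*2 = (7/5)*2 = 14/5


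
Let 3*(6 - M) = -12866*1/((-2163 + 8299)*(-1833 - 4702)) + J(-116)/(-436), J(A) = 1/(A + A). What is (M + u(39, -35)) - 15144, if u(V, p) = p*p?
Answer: -7054012397291403/507008721440 ≈ -13913.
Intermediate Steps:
J(A) = 1/(2*A)
u(V, p) = p²
M = 3041996431957/507008721440 (M = 6 - (-12866*1/((-2163 + 8299)*(-1833 - 4702)) + ((½)/(-116))/(-436))/3 = 6 - (-12866/(6136*(-6535)) + ((½)*(-1/116))*(-1/436))/3 = 6 - (-12866/(-40098760) - 1/232*(-1/436))/3 = 6 - (-12866*(-1/40098760) + 1/101152)/3 = 6 - (6433/20049380 + 1/101152)/3 = 6 - ⅓*167690049/507008721440 = 6 - 55896683/507008721440 = 3041996431957/507008721440 ≈ 5.9999)
(M + u(39, -35)) - 15144 = (3041996431957/507008721440 + (-35)²) - 15144 = (3041996431957/507008721440 + 1225) - 15144 = 624127680195957/507008721440 - 15144 = -7054012397291403/507008721440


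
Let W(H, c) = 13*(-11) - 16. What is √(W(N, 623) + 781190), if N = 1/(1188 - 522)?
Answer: √781031 ≈ 883.76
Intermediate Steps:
N = 1/666 ≈ 0.0015015
W(H, c) = -159 (W(H, c) = -143 - 16 = -159)
√(W(N, 623) + 781190) = √(-159 + 781190) = √781031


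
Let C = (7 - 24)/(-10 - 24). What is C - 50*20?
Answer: -1999/2 ≈ -999.50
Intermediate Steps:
C = ½ (C = -17/(-34) = -17*(-1/34) = ½ ≈ 0.50000)
C - 50*20 = ½ - 50*20 = ½ - 1000 = -1999/2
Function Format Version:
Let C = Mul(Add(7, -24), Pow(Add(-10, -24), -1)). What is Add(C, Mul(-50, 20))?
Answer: Rational(-1999, 2) ≈ -999.50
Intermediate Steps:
C = Rational(1, 2) (C = Mul(-17, Pow(-34, -1)) = Mul(-17, Rational(-1, 34)) = Rational(1, 2) ≈ 0.50000)
Add(C, Mul(-50, 20)) = Add(Rational(1, 2), Mul(-50, 20)) = Add(Rational(1, 2), -1000) = Rational(-1999, 2)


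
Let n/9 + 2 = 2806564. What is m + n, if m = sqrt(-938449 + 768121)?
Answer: 25259058 + 2*I*sqrt(42582) ≈ 2.5259e+7 + 412.71*I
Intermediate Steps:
n = 25259058 (n = -18 + 9*2806564 = -18 + 25259076 = 25259058)
m = 2*I*sqrt(42582) (m = sqrt(-170328) = 2*I*sqrt(42582) ≈ 412.71*I)
m + n = 2*I*sqrt(42582) + 25259058 = 25259058 + 2*I*sqrt(42582)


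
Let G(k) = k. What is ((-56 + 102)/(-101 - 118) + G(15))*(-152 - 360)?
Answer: -1658368/219 ≈ -7572.5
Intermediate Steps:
((-56 + 102)/(-101 - 118) + G(15))*(-152 - 360) = ((-56 + 102)/(-101 - 118) + 15)*(-152 - 360) = (46/(-219) + 15)*(-512) = (46*(-1/219) + 15)*(-512) = (-46/219 + 15)*(-512) = (3239/219)*(-512) = -1658368/219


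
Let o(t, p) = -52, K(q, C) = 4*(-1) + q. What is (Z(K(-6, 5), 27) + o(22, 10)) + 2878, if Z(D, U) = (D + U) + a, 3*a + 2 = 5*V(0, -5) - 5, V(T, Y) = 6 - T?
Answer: 8552/3 ≈ 2850.7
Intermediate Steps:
K(q, C) = -4 + q
a = 23/3 (a = -⅔ + (5*(6 - 1*0) - 5)/3 = -⅔ + (5*(6 + 0) - 5)/3 = -⅔ + (5*6 - 5)/3 = -⅔ + (30 - 5)/3 = -⅔ + (⅓)*25 = -⅔ + 25/3 = 23/3 ≈ 7.6667)
Z(D, U) = 23/3 + D + U (Z(D, U) = (D + U) + 23/3 = 23/3 + D + U)
(Z(K(-6, 5), 27) + o(22, 10)) + 2878 = ((23/3 + (-4 - 6) + 27) - 52) + 2878 = ((23/3 - 10 + 27) - 52) + 2878 = (74/3 - 52) + 2878 = -82/3 + 2878 = 8552/3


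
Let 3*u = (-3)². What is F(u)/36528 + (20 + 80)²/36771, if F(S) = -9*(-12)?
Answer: 30770939/111930924 ≈ 0.27491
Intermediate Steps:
u = 3 (u = (⅓)*(-3)² = (⅓)*9 = 3)
F(S) = 108
F(u)/36528 + (20 + 80)²/36771 = 108/36528 + (20 + 80)²/36771 = 108*(1/36528) + 100²*(1/36771) = 9/3044 + 10000*(1/36771) = 9/3044 + 10000/36771 = 30770939/111930924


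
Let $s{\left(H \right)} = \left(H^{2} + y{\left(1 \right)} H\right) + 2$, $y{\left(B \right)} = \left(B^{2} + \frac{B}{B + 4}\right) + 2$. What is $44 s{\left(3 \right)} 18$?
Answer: $\frac{81576}{5} \approx 16315.0$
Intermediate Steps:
$y{\left(B \right)} = 2 + B^{2} + \frac{B}{4 + B}$ ($y{\left(B \right)} = \left(B^{2} + \frac{B}{4 + B}\right) + 2 = 2 + B^{2} + \frac{B}{4 + B}$)
$s{\left(H \right)} = 2 + H^{2} + \frac{16 H}{5}$ ($s{\left(H \right)} = \left(H^{2} + \frac{8 + 1^{3} + 3 \cdot 1 + 4 \cdot 1^{2}}{4 + 1} H\right) + 2 = \left(H^{2} + \frac{8 + 1 + 3 + 4 \cdot 1}{5} H\right) + 2 = \left(H^{2} + \frac{8 + 1 + 3 + 4}{5} H\right) + 2 = \left(H^{2} + \frac{1}{5} \cdot 16 H\right) + 2 = \left(H^{2} + \frac{16 H}{5}\right) + 2 = 2 + H^{2} + \frac{16 H}{5}$)
$44 s{\left(3 \right)} 18 = 44 \left(2 + 3^{2} + \frac{16}{5} \cdot 3\right) 18 = 44 \left(2 + 9 + \frac{48}{5}\right) 18 = 44 \cdot \frac{103}{5} \cdot 18 = \frac{4532}{5} \cdot 18 = \frac{81576}{5}$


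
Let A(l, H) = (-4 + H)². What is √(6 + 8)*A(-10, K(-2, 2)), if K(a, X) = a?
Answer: 36*√14 ≈ 134.70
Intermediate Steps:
√(6 + 8)*A(-10, K(-2, 2)) = √(6 + 8)*(-4 - 2)² = √14*(-6)² = √14*36 = 36*√14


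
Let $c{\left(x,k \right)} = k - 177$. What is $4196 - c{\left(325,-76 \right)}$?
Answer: $4449$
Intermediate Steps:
$c{\left(x,k \right)} = -177 + k$
$4196 - c{\left(325,-76 \right)} = 4196 - \left(-177 - 76\right) = 4196 - -253 = 4196 + 253 = 4449$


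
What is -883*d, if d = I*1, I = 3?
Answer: -2649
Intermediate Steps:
d = 3 (d = 3*1 = 3)
-883*d = -883*3 = -2649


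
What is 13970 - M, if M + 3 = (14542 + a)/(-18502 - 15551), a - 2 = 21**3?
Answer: 158615458/11351 ≈ 13974.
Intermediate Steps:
a = 9263 (a = 2 + 21**3 = 2 + 9261 = 9263)
M = -41988/11351 (M = -3 + (14542 + 9263)/(-18502 - 15551) = -3 + 23805/(-34053) = -3 + 23805*(-1/34053) = -3 - 7935/11351 = -41988/11351 ≈ -3.6991)
13970 - M = 13970 - 1*(-41988/11351) = 13970 + 41988/11351 = 158615458/11351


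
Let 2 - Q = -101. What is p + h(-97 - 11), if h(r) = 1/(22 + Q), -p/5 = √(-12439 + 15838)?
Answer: 1/125 - 5*√3399 ≈ -291.50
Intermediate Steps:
Q = 103 (Q = 2 - 1*(-101) = 2 + 101 = 103)
p = -5*√3399 (p = -5*√(-12439 + 15838) = -5*√3399 ≈ -291.50)
h(r) = 1/125 (h(r) = 1/(22 + 103) = 1/125)
p + h(-97 - 11) = -5*√3399 + 1/125 = 1/125 - 5*√3399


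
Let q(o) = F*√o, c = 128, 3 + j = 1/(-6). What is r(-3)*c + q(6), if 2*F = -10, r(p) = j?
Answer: -1216/3 - 5*√6 ≈ -417.58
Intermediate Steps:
j = -19/6 (j = -3 + 1/(-6) = -3 - ⅙ = -19/6 ≈ -3.1667)
r(p) = -19/6
F = -5 (F = (½)*(-10) = -5)
q(o) = -5*√o
r(-3)*c + q(6) = -19/6*128 - 5*√6 = -1216/3 - 5*√6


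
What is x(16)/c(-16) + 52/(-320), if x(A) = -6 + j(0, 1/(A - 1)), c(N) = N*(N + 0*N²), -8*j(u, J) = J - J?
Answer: -119/640 ≈ -0.18594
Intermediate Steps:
j(u, J) = 0 (j(u, J) = -(J - J)/8 = -⅛*0 = 0)
c(N) = N² (c(N) = N*(N + 0) = N*N = N²)
x(A) = -6 (x(A) = -6 + 0 = -6)
x(16)/c(-16) + 52/(-320) = -6/((-16)²) + 52/(-320) = -6/256 + 52*(-1/320) = -6*1/256 - 13/80 = -3/128 - 13/80 = -119/640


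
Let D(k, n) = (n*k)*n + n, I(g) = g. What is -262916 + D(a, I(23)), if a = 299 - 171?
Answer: -195181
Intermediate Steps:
a = 128
D(k, n) = n + k*n**2 (D(k, n) = (k*n)*n + n = k*n**2 + n = n + k*n**2)
-262916 + D(a, I(23)) = -262916 + 23*(1 + 128*23) = -262916 + 23*(1 + 2944) = -262916 + 23*2945 = -262916 + 67735 = -195181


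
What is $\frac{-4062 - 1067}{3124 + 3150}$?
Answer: $- \frac{5129}{6274} \approx -0.8175$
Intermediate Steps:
$\frac{-4062 - 1067}{3124 + 3150} = \frac{-4062 - 1067}{6274} = \left(-4062 - 1067\right) \frac{1}{6274} = \left(-5129\right) \frac{1}{6274} = - \frac{5129}{6274}$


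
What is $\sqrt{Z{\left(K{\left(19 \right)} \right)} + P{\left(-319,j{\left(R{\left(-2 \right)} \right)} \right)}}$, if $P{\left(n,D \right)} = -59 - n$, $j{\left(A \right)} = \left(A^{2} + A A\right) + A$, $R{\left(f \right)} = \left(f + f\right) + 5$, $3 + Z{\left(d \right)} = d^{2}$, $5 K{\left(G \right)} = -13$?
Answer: $\frac{\sqrt{6594}}{5} \approx 16.241$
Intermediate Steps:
$K{\left(G \right)} = - \frac{13}{5}$ ($K{\left(G \right)} = \frac{1}{5} \left(-13\right) = - \frac{13}{5}$)
$Z{\left(d \right)} = -3 + d^{2}$
$R{\left(f \right)} = 5 + 2 f$ ($R{\left(f \right)} = 2 f + 5 = 5 + 2 f$)
$j{\left(A \right)} = A + 2 A^{2}$ ($j{\left(A \right)} = \left(A^{2} + A^{2}\right) + A = 2 A^{2} + A = A + 2 A^{2}$)
$\sqrt{Z{\left(K{\left(19 \right)} \right)} + P{\left(-319,j{\left(R{\left(-2 \right)} \right)} \right)}} = \sqrt{\left(-3 + \left(- \frac{13}{5}\right)^{2}\right) - -260} = \sqrt{\left(-3 + \frac{169}{25}\right) + \left(-59 + 319\right)} = \sqrt{\frac{94}{25} + 260} = \sqrt{\frac{6594}{25}} = \frac{\sqrt{6594}}{5}$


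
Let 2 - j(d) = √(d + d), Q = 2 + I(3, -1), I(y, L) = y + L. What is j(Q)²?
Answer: 12 - 8*√2 ≈ 0.68629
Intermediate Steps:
I(y, L) = L + y
Q = 4 (Q = 2 + (-1 + 3) = 2 + 2 = 4)
j(d) = 2 - √2*√d (j(d) = 2 - √(d + d) = 2 - √(2*d) = 2 - √2*√d)
j(Q)² = (2 - √2*√4)² = (2 - 1*√2*2)² = (2 - 2*√2)²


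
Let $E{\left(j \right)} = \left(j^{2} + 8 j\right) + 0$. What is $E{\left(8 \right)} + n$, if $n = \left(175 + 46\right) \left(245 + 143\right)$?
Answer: $85876$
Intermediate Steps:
$n = 85748$ ($n = 221 \cdot 388 = 85748$)
$E{\left(j \right)} = j^{2} + 8 j$
$E{\left(8 \right)} + n = 8 \left(8 + 8\right) + 85748 = 8 \cdot 16 + 85748 = 128 + 85748 = 85876$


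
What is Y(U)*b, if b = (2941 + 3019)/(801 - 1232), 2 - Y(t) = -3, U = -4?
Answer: -29800/431 ≈ -69.141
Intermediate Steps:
Y(t) = 5 (Y(t) = 2 - 1*(-3) = 2 + 3 = 5)
b = -5960/431 (b = 5960/(-431) = 5960*(-1/431) = -5960/431 ≈ -13.828)
Y(U)*b = 5*(-5960/431) = -29800/431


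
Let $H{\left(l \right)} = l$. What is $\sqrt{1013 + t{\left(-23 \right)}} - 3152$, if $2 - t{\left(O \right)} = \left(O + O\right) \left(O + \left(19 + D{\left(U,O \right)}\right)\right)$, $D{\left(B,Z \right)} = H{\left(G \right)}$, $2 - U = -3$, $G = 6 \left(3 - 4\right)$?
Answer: $-3152 + \sqrt{555} \approx -3128.4$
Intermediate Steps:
$G = -6$ ($G = 6 \left(-1\right) = -6$)
$U = 5$ ($U = 2 - -3 = 2 + 3 = 5$)
$D{\left(B,Z \right)} = -6$
$t{\left(O \right)} = 2 - 2 O \left(13 + O\right)$ ($t{\left(O \right)} = 2 - \left(O + O\right) \left(O + \left(19 - 6\right)\right) = 2 - 2 O \left(O + 13\right) = 2 - 2 O \left(13 + O\right)$)
$\sqrt{1013 + t{\left(-23 \right)}} - 3152 = \sqrt{1013 - \left(-600 + 1058\right)} - 3152 = \sqrt{1013 + \left(2 + 598 - 1058\right)} - 3152 = \sqrt{1013 - 458} - 3152 = \sqrt{555} - 3152 = -3152 + \sqrt{555}$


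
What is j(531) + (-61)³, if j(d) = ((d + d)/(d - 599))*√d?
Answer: -226981 - 1593*√59/34 ≈ -2.2734e+5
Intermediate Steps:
j(d) = 2*d^(3/2)/(-599 + d) (j(d) = ((2*d)/(-599 + d))*√d = (2*d/(-599 + d))*√d = 2*d^(3/2)/(-599 + d))
j(531) + (-61)³ = 2*531^(3/2)/(-599 + 531) + (-61)³ = 2*(1593*√59)/(-68) - 226981 = 2*(1593*√59)*(-1/68) - 226981 = -1593*√59/34 - 226981 = -226981 - 1593*√59/34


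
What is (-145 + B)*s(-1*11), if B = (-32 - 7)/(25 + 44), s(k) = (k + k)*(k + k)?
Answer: -1620432/23 ≈ -70454.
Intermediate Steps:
s(k) = 4*k² (s(k) = (2*k)*(2*k) = 4*k²)
B = -13/23 (B = -39/69 = -39*1/69 = -13/23 ≈ -0.56522)
(-145 + B)*s(-1*11) = (-145 - 13/23)*(4*(-1*11)²) = -13392*(-11)²/23 = -13392*121/23 = -3348/23*484 = -1620432/23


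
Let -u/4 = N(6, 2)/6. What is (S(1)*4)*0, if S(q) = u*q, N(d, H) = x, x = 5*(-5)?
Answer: 0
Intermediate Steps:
x = -25
N(d, H) = -25
u = 50/3 (u = -(-100)/6 = -4*(-25/6) = 50/3 ≈ 16.667)
S(q) = 50*q/3
(S(1)*4)*0 = (((50/3)*1)*4)*0 = ((50/3)*4)*0 = (200/3)*0 = 0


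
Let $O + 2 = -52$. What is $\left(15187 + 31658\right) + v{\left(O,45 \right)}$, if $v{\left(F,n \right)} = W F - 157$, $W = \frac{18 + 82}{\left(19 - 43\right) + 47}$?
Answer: $\frac{1068424}{23} \approx 46453.0$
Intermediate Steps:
$W = \frac{100}{23}$ ($W = \frac{100}{-24 + 47} = \frac{100}{23} \approx 4.3478$)
$O = -54$ ($O = -2 - 52 = -54$)
$v{\left(F,n \right)} = -157 + \frac{100 F}{23}$ ($v{\left(F,n \right)} = \frac{100 F}{23} - 157 = -157 + \frac{100 F}{23}$)
$\left(15187 + 31658\right) + v{\left(O,45 \right)} = \left(15187 + 31658\right) + \left(-157 + \frac{100}{23} \left(-54\right)\right) = 46845 - \frac{9011}{23} = \frac{1068424}{23}$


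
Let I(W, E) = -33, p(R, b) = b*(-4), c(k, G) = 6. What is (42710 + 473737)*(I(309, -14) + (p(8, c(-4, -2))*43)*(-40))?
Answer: 21301889409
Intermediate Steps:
p(R, b) = -4*b
(42710 + 473737)*(I(309, -14) + (p(8, c(-4, -2))*43)*(-40)) = (42710 + 473737)*(-33 + (-4*6*43)*(-40)) = 516447*(-33 - 24*43*(-40)) = 516447*(-33 - 1032*(-40)) = 516447*(-33 + 41280) = 516447*41247 = 21301889409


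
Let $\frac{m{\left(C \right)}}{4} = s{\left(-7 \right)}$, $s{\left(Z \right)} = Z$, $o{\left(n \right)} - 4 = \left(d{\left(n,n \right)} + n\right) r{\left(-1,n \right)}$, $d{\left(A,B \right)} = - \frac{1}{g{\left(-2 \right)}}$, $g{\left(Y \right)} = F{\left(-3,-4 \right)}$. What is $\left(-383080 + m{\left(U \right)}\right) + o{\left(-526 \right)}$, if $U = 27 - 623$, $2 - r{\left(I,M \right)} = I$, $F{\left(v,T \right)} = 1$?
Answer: $-384685$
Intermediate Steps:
$r{\left(I,M \right)} = 2 - I$
$g{\left(Y \right)} = 1$
$d{\left(A,B \right)} = -1$ ($d{\left(A,B \right)} = - 1^{-1} = \left(-1\right) 1 = -1$)
$o{\left(n \right)} = 1 + 3 n$ ($o{\left(n \right)} = 4 + \left(-1 + n\right) \left(2 - -1\right) = 4 + \left(-1 + n\right) \left(2 + 1\right) = 4 + \left(-1 + n\right) 3 = 4 + \left(-3 + 3 n\right) = 1 + 3 n$)
$U = -596$
$m{\left(C \right)} = -28$ ($m{\left(C \right)} = 4 \left(-7\right) = -28$)
$\left(-383080 + m{\left(U \right)}\right) + o{\left(-526 \right)} = \left(-383080 - 28\right) + \left(1 + 3 \left(-526\right)\right) = -383108 + \left(1 - 1578\right) = -383108 - 1577 = -384685$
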